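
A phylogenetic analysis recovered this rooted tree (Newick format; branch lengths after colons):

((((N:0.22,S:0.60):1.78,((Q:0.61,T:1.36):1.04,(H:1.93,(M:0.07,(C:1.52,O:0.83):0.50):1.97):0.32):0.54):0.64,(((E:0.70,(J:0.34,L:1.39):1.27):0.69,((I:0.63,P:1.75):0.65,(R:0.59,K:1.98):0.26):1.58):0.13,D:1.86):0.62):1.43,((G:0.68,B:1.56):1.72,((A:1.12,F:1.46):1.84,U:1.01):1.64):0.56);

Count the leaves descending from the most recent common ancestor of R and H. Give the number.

The MRCA of R and H is the node subtending (((N,S),((Q,T),(H,(M,(C,O))))),(((E,(J,L)),((I,P),(R,K))),D)).
That clade contains 16 terminal taxa: C, D, E, H, I, J, K, L, M, N, O, P, Q, R, S, T.

16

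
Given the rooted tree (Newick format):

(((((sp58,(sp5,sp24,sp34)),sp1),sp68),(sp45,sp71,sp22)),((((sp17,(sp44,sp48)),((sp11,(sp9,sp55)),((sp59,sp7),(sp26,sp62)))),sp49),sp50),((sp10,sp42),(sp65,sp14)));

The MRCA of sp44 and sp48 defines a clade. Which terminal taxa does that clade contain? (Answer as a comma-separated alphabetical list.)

sp44, sp48

Tracing sp44: it sits inside (sp44,sp48).
Tracing sp48: it sits inside (sp44,sp48).
The smallest clade enclosing both is (sp44,sp48); the answer is its 2 terminal taxa in alphabetical order.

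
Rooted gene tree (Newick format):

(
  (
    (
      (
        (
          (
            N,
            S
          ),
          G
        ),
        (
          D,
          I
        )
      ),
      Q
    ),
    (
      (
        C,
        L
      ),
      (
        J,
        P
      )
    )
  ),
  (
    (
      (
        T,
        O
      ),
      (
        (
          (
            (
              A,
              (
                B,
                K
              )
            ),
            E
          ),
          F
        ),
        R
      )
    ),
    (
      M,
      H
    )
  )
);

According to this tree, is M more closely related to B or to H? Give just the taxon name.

The MRCA of M and H subtends (M,H) (2 taxa).
The MRCA of M and B subtends (((T,O),((((A,(B,K)),E),F),R)),(M,H)) (10 taxa).
The first is nested inside the second, so M shares a more recent common ancestor with H.

H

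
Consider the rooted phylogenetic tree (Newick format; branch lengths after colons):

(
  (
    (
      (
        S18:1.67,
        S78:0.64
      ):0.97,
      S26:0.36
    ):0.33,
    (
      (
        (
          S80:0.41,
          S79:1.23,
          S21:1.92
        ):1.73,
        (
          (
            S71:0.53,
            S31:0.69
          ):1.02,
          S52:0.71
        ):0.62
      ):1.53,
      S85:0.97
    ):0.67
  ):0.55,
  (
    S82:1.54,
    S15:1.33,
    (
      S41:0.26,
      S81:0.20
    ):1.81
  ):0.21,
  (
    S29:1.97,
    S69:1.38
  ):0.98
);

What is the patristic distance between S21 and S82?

The path runs S21 → … → MRCA → … → S82; the MRCA is the root of the tree.
Branch lengths along that path: 1.92 + 1.73 + 1.53 + 0.67 + 0.55 + 0.21 + 1.54 = 8.15.

8.15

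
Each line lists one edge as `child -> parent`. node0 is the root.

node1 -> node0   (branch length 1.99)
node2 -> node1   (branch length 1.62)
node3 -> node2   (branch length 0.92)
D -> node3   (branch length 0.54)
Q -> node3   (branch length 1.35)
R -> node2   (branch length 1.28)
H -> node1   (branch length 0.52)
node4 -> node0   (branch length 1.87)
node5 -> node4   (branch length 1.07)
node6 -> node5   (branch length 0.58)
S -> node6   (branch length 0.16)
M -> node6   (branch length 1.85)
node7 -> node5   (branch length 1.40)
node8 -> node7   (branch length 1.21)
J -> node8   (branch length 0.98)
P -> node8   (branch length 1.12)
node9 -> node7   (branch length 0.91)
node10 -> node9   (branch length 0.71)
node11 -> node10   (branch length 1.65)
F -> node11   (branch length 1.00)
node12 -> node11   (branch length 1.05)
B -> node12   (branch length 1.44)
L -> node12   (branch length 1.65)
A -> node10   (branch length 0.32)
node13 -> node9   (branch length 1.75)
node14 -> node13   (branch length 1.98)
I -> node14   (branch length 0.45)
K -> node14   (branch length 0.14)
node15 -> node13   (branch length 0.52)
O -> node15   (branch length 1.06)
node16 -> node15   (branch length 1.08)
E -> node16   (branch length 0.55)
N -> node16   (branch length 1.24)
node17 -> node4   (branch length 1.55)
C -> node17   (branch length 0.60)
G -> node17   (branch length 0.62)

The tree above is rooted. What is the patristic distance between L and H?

The path runs L → … → MRCA → … → H; the MRCA is the root of the tree.
Branch lengths along that path: 1.65 + 1.05 + 1.65 + 0.71 + 0.91 + 1.40 + 1.07 + 1.87 + 1.99 + 0.52 = 12.82.

12.82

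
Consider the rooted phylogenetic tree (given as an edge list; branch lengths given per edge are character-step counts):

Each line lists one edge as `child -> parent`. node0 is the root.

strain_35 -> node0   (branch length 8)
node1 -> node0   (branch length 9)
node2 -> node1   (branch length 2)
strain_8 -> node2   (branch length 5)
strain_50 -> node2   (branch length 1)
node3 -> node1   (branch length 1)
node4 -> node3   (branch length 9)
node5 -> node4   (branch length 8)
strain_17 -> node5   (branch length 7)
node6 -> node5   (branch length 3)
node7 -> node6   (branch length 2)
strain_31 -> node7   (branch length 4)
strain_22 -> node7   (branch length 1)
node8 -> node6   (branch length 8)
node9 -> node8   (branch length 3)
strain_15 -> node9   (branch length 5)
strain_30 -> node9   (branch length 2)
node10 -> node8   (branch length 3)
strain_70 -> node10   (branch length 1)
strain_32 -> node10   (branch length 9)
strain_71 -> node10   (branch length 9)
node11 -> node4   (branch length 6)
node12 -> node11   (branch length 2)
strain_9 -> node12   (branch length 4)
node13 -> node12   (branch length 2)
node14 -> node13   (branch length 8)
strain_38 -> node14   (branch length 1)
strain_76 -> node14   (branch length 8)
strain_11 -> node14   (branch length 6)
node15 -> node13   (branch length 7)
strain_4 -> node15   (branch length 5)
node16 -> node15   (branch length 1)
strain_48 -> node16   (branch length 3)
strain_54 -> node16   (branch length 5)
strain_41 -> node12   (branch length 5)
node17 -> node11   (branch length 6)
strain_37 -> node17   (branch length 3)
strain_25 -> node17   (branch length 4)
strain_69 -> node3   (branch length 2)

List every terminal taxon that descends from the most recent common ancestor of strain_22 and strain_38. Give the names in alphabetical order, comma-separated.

strain_11, strain_15, strain_17, strain_22, strain_25, strain_30, strain_31, strain_32, strain_37, strain_38, strain_4, strain_41, strain_48, strain_54, strain_70, strain_71, strain_76, strain_9

Tracing strain_22: it sits inside (strain_31,strain_22).
Tracing strain_38: it sits inside (strain_38,strain_76,strain_11).
The smallest clade enclosing both is ((strain_17,((strain_31,strain_22),((strain_15,strain_30),(strain_70,strain_32,strain_71)))),((strain_9,((strain_38,strain_76,strain_11),(strain_4,(strain_48,strain_54))),strain_41),(strain_37,strain_25))); the answer is its 18 terminal taxa in alphabetical order.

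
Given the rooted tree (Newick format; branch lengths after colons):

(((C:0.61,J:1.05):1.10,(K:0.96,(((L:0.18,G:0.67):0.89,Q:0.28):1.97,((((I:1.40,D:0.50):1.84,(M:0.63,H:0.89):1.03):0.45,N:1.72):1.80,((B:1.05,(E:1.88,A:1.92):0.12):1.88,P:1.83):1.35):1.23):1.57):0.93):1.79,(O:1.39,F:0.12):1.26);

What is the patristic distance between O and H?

The path runs O → … → MRCA → … → H; the MRCA is the root of the tree.
Branch lengths along that path: 1.39 + 1.26 + 1.79 + 0.93 + 1.57 + 1.23 + 1.80 + 0.45 + 1.03 + 0.89 = 12.34.

12.34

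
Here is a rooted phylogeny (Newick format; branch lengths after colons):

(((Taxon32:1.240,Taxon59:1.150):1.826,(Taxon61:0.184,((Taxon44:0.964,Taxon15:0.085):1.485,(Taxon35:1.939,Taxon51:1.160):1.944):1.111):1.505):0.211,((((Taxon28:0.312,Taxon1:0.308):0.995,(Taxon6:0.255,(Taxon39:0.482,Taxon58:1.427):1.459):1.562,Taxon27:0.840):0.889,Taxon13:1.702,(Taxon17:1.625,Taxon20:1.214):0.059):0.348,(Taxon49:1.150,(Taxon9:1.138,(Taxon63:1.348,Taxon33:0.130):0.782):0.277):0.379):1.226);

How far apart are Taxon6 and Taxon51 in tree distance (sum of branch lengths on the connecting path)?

10.211

The path runs Taxon6 → … → MRCA → … → Taxon51; the MRCA is the root of the tree.
Branch lengths along that path: 0.255 + 1.562 + 0.889 + 0.348 + 1.226 + 0.211 + 1.505 + 1.111 + 1.944 + 1.160 = 10.211.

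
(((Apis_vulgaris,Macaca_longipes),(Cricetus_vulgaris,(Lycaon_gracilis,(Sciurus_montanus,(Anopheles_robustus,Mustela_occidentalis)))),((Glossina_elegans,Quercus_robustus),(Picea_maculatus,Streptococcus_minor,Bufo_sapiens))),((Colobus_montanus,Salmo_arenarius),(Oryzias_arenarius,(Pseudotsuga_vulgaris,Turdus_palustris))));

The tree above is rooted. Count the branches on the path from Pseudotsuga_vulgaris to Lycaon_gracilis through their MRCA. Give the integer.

8

The MRCA of Pseudotsuga_vulgaris and Lycaon_gracilis is the root of the tree.
From Pseudotsuga_vulgaris up to that node: 4 branches. From Lycaon_gracilis up to the same node: 4 branches. Total: 4 + 4 = 8.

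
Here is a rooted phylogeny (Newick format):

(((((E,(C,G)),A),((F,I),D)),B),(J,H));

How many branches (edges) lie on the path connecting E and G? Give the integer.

The MRCA of E and G is the node subtending (E,(C,G)).
From E up to that node: 1 branch. From G up to the same node: 2 branches. Total: 1 + 2 = 3.

3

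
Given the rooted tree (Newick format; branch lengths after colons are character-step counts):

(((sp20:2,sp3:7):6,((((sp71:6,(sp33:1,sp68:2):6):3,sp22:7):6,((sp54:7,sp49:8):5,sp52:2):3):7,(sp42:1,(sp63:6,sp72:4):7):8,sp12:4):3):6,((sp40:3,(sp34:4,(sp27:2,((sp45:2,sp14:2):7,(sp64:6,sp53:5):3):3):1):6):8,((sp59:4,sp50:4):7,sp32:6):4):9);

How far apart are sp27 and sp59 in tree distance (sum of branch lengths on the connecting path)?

The path runs sp27 → … → MRCA → … → sp59; the MRCA is the node subtending ((sp40,(sp34,(sp27,((sp45,sp14),(sp64,sp53))))),((sp59,sp50),sp32)).
Branch lengths along that path: 2 + 1 + 6 + 8 + 4 + 7 + 4 = 32.

32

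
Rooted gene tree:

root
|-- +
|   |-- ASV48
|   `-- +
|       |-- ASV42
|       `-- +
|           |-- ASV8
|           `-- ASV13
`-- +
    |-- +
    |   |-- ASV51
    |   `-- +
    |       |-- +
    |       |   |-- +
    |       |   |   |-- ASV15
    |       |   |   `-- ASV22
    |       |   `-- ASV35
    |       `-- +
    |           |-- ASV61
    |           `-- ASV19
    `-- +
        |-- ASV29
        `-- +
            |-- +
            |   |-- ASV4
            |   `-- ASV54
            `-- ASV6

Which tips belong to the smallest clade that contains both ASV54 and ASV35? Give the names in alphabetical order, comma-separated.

Tracing ASV54: it sits inside (ASV4,ASV54).
Tracing ASV35: it sits inside ((ASV15,ASV22),ASV35).
The smallest clade enclosing both is ((ASV51,(((ASV15,ASV22),ASV35),(ASV61,ASV19))),(ASV29,((ASV4,ASV54),ASV6))); the answer is its 10 terminal taxa in alphabetical order.

ASV15, ASV19, ASV22, ASV29, ASV35, ASV4, ASV51, ASV54, ASV6, ASV61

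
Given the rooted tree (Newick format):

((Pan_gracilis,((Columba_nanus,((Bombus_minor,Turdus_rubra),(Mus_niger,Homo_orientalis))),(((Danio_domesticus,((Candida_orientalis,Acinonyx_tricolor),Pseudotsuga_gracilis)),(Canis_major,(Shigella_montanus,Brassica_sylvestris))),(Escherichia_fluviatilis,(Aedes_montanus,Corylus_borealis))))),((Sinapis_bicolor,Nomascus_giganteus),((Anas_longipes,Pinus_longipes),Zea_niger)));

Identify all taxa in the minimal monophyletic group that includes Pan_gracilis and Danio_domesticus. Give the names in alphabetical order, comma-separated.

Acinonyx_tricolor, Aedes_montanus, Bombus_minor, Brassica_sylvestris, Candida_orientalis, Canis_major, Columba_nanus, Corylus_borealis, Danio_domesticus, Escherichia_fluviatilis, Homo_orientalis, Mus_niger, Pan_gracilis, Pseudotsuga_gracilis, Shigella_montanus, Turdus_rubra

Tracing Pan_gracilis: it sits inside (Pan_gracilis,((Columba_nanus,((Bombus_minor,Turdus_rubra),(Mus_niger,Homo_orientalis))),(((Danio_domesticus,((Candida_orientalis,Acinonyx_tricolor),Pseudotsuga_gracilis)),(Canis_major,(Shigella_montanus,Brassica_sylvestris))),(Escherichia_fluviatilis,(Aedes_montanus,Corylus_borealis))))).
Tracing Danio_domesticus: it sits inside (Danio_domesticus,((Candida_orientalis,Acinonyx_tricolor),Pseudotsuga_gracilis)).
The smallest clade enclosing both is (Pan_gracilis,((Columba_nanus,((Bombus_minor,Turdus_rubra),(Mus_niger,Homo_orientalis))),(((Danio_domesticus,((Candida_orientalis,Acinonyx_tricolor),Pseudotsuga_gracilis)),(Canis_major,(Shigella_montanus,Brassica_sylvestris))),(Escherichia_fluviatilis,(Aedes_montanus,Corylus_borealis))))); the answer is its 16 terminal taxa in alphabetical order.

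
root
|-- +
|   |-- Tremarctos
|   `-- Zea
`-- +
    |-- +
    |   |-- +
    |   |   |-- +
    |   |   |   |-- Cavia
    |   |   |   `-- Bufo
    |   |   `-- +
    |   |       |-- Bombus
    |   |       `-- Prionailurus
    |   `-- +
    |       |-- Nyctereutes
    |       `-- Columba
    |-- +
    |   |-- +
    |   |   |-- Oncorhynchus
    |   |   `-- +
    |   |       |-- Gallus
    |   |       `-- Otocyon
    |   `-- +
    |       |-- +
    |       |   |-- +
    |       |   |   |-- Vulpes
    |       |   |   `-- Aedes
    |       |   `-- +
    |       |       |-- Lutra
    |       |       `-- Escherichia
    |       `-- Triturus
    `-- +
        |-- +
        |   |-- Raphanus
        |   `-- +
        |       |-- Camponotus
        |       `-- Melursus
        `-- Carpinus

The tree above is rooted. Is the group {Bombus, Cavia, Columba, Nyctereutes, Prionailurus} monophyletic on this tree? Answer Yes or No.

The MRCA of the listed taxa subtends (((Cavia,Bufo),(Bombus,Prionailurus)),(Nyctereutes,Columba)).
That clade also contains Bufo, which is not in the proposed group, so the group is not monophyletic.

No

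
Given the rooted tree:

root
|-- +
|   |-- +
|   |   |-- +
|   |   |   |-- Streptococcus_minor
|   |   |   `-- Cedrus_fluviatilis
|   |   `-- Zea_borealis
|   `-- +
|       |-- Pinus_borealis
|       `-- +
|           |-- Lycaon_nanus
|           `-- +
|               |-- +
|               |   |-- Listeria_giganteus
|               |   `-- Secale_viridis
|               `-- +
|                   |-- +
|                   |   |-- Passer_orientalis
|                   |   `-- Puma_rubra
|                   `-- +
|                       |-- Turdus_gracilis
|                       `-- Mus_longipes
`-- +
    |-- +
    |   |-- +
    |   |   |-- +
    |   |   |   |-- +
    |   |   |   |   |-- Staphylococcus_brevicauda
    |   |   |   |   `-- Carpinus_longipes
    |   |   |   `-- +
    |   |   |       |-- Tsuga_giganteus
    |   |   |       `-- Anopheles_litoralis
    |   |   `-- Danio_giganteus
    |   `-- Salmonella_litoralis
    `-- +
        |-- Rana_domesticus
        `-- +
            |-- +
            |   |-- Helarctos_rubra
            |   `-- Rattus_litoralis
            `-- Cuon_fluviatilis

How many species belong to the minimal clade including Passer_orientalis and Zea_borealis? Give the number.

The MRCA of Passer_orientalis and Zea_borealis is the node subtending (((Streptococcus_minor,Cedrus_fluviatilis),Zea_borealis),(Pinus_borealis,(Lycaon_nanus,((Listeria_giganteus,Secale_viridis),((Passer_orientalis,Puma_rubra),(Turdus_gracilis,Mus_longipes)))))).
That clade contains 11 terminal taxa: Cedrus_fluviatilis, Listeria_giganteus, Lycaon_nanus, Mus_longipes, Passer_orientalis, Pinus_borealis, Puma_rubra, Secale_viridis, Streptococcus_minor, Turdus_gracilis, Zea_borealis.

11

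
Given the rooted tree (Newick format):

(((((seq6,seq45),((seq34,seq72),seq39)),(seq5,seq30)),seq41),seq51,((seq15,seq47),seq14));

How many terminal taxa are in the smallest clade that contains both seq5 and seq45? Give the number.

7

The MRCA of seq5 and seq45 is the node subtending (((seq6,seq45),((seq34,seq72),seq39)),(seq5,seq30)).
That clade contains 7 terminal taxa: seq30, seq34, seq39, seq45, seq5, seq6, seq72.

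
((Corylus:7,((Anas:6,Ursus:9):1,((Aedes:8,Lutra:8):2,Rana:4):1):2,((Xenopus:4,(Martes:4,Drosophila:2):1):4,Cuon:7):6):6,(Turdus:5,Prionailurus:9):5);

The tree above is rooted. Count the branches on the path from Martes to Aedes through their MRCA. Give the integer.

8

The MRCA of Martes and Aedes is the node subtending (Corylus,((Anas,Ursus),((Aedes,Lutra),Rana)),((Xenopus,(Martes,Drosophila)),Cuon)).
From Martes up to that node: 4 branches. From Aedes up to the same node: 4 branches. Total: 4 + 4 = 8.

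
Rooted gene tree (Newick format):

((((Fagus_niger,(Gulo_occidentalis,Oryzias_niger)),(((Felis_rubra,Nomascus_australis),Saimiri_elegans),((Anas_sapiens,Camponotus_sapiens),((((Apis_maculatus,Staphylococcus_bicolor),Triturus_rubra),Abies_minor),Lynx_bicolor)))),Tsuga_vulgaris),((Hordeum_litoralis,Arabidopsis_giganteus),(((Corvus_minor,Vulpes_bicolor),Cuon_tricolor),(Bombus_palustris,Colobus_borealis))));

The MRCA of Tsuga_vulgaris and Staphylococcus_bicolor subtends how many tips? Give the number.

14

The MRCA of Tsuga_vulgaris and Staphylococcus_bicolor is the node subtending (((Fagus_niger,(Gulo_occidentalis,Oryzias_niger)),(((Felis_rubra,Nomascus_australis),Saimiri_elegans),((Anas_sapiens,Camponotus_sapiens),((((Apis_maculatus,Staphylococcus_bicolor),Triturus_rubra),Abies_minor),Lynx_bicolor)))),Tsuga_vulgaris).
That clade contains 14 terminal taxa: Abies_minor, Anas_sapiens, Apis_maculatus, Camponotus_sapiens, Fagus_niger, Felis_rubra, Gulo_occidentalis, Lynx_bicolor, Nomascus_australis, Oryzias_niger, Saimiri_elegans, Staphylococcus_bicolor, Triturus_rubra, Tsuga_vulgaris.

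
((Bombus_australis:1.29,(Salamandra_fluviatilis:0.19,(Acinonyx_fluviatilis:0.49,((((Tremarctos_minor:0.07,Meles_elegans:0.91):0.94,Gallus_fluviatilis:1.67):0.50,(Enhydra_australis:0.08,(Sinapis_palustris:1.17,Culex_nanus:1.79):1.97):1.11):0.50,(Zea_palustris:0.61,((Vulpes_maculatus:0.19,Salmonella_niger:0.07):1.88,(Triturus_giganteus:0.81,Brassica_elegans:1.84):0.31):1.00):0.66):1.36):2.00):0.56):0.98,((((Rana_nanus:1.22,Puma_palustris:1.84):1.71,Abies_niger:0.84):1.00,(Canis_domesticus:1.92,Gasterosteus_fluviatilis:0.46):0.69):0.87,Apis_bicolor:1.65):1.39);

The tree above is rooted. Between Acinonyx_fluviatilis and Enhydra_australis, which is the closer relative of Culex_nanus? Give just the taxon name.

Enhydra_australis

The MRCA of Culex_nanus and Enhydra_australis subtends (Enhydra_australis,(Sinapis_palustris,Culex_nanus)) (3 taxa).
The MRCA of Culex_nanus and Acinonyx_fluviatilis subtends (Acinonyx_fluviatilis,((((Tremarctos_minor,Meles_elegans),Gallus_fluviatilis),(Enhydra_australis,(Sinapis_palustris,Culex_nanus))),(Zea_palustris,((Vulpes_maculatus,Salmonella_niger),(Triturus_giganteus,Brassica_elegans))))) (12 taxa).
The first is nested inside the second, so Culex_nanus shares a more recent common ancestor with Enhydra_australis.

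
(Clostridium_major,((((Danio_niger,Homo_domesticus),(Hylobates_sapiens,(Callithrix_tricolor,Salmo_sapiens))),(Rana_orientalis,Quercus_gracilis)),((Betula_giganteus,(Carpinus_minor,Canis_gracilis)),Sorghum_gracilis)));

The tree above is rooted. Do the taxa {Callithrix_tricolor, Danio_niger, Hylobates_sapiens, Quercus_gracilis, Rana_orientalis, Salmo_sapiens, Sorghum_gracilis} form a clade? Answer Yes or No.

The MRCA of the listed taxa subtends ((((Danio_niger,Homo_domesticus),(Hylobates_sapiens,(Callithrix_tricolor,Salmo_sapiens))),(Rana_orientalis,Quercus_gracilis)),((Betula_giganteus,(Carpinus_minor,Canis_gracilis)),Sorghum_gracilis)).
That clade also contains Betula_giganteus, Canis_gracilis, Carpinus_minor, Homo_domesticus, which are not in the proposed group, so the group is not monophyletic.

No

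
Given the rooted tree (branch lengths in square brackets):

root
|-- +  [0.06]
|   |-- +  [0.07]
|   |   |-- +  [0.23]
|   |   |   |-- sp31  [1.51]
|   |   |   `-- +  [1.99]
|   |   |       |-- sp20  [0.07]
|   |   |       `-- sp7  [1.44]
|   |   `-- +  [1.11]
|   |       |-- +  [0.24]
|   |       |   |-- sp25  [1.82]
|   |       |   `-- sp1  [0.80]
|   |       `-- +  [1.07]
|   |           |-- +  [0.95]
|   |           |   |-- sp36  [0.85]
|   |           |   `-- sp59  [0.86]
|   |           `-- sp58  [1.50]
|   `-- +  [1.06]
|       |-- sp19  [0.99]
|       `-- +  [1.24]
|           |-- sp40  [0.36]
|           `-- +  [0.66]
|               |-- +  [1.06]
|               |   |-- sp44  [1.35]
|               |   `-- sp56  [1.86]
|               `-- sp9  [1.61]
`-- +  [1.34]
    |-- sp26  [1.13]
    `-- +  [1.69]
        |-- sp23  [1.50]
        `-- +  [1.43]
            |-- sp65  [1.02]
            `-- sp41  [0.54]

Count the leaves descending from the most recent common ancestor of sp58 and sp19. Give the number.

13

The MRCA of sp58 and sp19 is the node subtending (((sp31,(sp20,sp7)),((sp25,sp1),((sp36,sp59),sp58))),(sp19,(sp40,((sp44,sp56),sp9)))).
That clade contains 13 terminal taxa: sp1, sp19, sp20, sp25, sp31, sp36, sp40, sp44, sp56, sp58, sp59, sp7, sp9.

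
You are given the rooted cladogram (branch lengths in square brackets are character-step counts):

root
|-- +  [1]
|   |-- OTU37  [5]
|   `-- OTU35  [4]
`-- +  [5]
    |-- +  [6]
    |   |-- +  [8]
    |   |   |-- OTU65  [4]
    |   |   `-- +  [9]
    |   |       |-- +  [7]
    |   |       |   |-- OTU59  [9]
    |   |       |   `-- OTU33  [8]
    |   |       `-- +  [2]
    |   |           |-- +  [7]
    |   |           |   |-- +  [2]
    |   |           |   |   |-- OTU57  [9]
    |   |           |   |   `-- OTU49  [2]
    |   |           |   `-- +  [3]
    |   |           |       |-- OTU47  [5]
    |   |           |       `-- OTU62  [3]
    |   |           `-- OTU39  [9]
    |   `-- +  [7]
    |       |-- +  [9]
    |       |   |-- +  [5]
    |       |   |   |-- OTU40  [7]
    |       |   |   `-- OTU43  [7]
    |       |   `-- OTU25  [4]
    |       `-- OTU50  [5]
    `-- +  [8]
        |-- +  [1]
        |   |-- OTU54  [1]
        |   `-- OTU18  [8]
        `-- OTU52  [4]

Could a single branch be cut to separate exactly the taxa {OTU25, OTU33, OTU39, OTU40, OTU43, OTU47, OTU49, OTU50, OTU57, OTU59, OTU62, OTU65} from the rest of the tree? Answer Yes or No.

The most recent common ancestor of these taxa subtends ((OTU65,((OTU59,OTU33),(((OTU57,OTU49),(OTU47,OTU62)),OTU39))),(((OTU40,OTU43),OTU25),OTU50)).
That clade has exactly 12 tips — every listed taxon and nothing else — so the group is monophyletic.

Yes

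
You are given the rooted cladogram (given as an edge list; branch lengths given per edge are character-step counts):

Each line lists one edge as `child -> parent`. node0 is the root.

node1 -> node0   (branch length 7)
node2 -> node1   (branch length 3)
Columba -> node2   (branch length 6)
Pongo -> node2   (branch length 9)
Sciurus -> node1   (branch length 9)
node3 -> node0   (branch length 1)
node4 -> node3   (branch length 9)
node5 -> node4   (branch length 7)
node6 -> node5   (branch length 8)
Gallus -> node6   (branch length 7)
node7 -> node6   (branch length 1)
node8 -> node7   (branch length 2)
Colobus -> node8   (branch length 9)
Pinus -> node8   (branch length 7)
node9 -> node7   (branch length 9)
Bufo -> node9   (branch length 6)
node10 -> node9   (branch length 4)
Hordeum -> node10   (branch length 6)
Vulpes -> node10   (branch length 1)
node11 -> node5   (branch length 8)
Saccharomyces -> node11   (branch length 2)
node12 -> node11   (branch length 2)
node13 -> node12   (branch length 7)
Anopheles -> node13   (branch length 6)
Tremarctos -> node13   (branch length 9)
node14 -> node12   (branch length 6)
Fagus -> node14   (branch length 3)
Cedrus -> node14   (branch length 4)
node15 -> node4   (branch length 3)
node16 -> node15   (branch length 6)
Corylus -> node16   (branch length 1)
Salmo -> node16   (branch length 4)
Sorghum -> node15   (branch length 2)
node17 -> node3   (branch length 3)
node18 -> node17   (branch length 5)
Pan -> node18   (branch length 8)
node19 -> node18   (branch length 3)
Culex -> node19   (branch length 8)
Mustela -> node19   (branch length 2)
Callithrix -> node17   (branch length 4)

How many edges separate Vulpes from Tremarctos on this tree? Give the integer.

9

The MRCA of Vulpes and Tremarctos is the node subtending ((Gallus,((Colobus,Pinus),(Bufo,(Hordeum,Vulpes)))),(Saccharomyces,((Anopheles,Tremarctos),(Fagus,Cedrus)))).
From Vulpes up to that node: 5 branches. From Tremarctos up to the same node: 4 branches. Total: 5 + 4 = 9.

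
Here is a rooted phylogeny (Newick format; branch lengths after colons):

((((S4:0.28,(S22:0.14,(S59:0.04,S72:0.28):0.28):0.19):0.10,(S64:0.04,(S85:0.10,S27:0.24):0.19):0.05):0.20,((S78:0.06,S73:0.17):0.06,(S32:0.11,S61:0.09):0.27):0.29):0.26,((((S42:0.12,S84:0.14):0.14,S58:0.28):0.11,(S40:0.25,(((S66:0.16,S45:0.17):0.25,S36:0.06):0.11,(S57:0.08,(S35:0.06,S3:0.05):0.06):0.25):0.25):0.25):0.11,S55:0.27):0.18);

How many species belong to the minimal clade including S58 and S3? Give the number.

The MRCA of S58 and S3 is the node subtending (((S42,S84),S58),(S40,(((S66,S45),S36),(S57,(S35,S3))))).
That clade contains 10 terminal taxa: S3, S35, S36, S40, S42, S45, S57, S58, S66, S84.

10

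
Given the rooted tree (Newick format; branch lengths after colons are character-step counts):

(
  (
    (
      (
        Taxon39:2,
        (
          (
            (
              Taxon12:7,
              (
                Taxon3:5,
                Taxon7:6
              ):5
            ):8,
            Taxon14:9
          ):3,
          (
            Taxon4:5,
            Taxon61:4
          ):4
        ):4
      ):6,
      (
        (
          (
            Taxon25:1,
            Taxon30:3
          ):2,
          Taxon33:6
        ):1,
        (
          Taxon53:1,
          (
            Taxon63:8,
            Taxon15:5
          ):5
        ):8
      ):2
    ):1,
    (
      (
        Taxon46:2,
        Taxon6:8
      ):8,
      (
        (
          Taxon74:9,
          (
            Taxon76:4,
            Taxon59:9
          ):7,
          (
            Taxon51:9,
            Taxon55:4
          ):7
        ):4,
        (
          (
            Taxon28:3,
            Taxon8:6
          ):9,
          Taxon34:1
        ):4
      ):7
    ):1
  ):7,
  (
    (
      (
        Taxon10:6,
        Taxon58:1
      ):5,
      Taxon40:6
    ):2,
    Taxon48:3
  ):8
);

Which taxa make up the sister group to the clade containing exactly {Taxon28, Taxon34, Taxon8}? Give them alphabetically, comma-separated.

Taxon51, Taxon55, Taxon59, Taxon74, Taxon76

The clade containing exactly {Taxon28, Taxon34, Taxon8} attaches to the tree at the node subtending ((Taxon74,(Taxon76,Taxon59),(Taxon51,Taxon55)),((Taxon28,Taxon8),Taxon34)).
The other lineage descending from that same node — the sister group — is (Taxon74,(Taxon76,Taxon59),(Taxon51,Taxon55)); its 5 tips in alphabetical order are the answer.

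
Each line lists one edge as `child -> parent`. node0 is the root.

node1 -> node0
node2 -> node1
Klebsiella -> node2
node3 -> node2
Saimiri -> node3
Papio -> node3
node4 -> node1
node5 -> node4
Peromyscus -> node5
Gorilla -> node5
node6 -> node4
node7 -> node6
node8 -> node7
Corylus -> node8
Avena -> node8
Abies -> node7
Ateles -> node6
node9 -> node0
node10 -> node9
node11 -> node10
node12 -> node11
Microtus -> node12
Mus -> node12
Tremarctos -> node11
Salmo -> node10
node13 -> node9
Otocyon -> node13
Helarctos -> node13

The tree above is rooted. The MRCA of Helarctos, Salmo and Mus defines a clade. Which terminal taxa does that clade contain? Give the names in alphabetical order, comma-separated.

Tracing Helarctos: it sits inside (Otocyon,Helarctos).
Tracing Salmo: it sits inside (((Microtus,Mus),Tremarctos),Salmo).
Tracing Mus: it sits inside (Microtus,Mus).
The smallest clade enclosing all 3 is ((((Microtus,Mus),Tremarctos),Salmo),(Otocyon,Helarctos)); the answer is its 6 terminal taxa in alphabetical order.

Helarctos, Microtus, Mus, Otocyon, Salmo, Tremarctos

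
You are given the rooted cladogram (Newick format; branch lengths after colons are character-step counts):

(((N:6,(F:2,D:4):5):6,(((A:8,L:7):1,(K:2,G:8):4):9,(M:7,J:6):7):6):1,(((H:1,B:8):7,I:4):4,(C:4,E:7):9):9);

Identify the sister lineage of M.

J

M attaches to the tree at the node subtending (M,J).
The other lineage descending from that same node — the sister group — is the single tip J.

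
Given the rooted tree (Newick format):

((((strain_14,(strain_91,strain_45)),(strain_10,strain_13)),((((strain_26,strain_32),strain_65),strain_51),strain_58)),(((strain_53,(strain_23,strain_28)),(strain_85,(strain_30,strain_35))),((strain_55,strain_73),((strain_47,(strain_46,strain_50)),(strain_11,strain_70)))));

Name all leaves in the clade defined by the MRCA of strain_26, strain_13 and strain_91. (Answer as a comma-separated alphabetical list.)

Tracing strain_26: it sits inside (strain_26,strain_32).
Tracing strain_13: it sits inside (strain_10,strain_13).
Tracing strain_91: it sits inside (strain_91,strain_45).
The smallest clade enclosing all 3 is (((strain_14,(strain_91,strain_45)),(strain_10,strain_13)),((((strain_26,strain_32),strain_65),strain_51),strain_58)); the answer is its 10 terminal taxa in alphabetical order.

strain_10, strain_13, strain_14, strain_26, strain_32, strain_45, strain_51, strain_58, strain_65, strain_91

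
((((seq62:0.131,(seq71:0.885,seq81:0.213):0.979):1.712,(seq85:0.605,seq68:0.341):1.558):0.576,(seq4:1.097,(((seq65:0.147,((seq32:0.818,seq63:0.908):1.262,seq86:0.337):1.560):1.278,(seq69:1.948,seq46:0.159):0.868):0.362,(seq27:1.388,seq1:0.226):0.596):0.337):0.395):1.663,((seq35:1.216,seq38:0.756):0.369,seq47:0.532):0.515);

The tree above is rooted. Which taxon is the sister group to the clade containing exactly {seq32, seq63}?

The clade containing exactly {seq32, seq63} attaches to the tree at the node subtending ((seq32,seq63),seq86).
The other lineage descending from that same node — the sister group — is the single tip seq86.

seq86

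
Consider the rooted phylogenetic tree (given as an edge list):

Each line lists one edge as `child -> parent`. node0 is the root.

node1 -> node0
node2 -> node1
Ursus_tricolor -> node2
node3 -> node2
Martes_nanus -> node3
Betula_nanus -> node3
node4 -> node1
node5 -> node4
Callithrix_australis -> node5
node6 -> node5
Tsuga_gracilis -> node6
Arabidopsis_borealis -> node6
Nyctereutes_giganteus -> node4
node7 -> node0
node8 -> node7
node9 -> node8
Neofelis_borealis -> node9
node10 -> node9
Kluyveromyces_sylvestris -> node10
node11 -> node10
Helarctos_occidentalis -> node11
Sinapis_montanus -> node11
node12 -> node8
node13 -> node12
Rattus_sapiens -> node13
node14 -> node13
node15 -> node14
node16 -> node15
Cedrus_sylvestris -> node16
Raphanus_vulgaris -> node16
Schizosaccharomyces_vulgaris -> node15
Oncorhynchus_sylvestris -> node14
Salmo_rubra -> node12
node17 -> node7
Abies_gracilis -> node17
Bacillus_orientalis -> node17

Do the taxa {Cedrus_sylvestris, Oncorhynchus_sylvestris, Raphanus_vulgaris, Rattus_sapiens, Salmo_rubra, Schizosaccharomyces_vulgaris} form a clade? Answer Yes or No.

The most recent common ancestor of these taxa subtends ((Rattus_sapiens,(((Cedrus_sylvestris,Raphanus_vulgaris),Schizosaccharomyces_vulgaris),Oncorhynchus_sylvestris)),Salmo_rubra).
That clade has exactly 6 tips — every listed taxon and nothing else — so the group is monophyletic.

Yes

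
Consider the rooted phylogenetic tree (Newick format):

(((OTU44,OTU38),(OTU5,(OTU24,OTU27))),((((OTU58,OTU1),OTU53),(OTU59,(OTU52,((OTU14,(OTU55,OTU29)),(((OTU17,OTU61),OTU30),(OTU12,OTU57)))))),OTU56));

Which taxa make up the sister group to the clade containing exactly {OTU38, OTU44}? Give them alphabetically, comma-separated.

OTU24, OTU27, OTU5

The clade containing exactly {OTU38, OTU44} attaches to the tree at the node subtending ((OTU44,OTU38),(OTU5,(OTU24,OTU27))).
The other lineage descending from that same node — the sister group — is (OTU5,(OTU24,OTU27)); its 3 tips in alphabetical order are the answer.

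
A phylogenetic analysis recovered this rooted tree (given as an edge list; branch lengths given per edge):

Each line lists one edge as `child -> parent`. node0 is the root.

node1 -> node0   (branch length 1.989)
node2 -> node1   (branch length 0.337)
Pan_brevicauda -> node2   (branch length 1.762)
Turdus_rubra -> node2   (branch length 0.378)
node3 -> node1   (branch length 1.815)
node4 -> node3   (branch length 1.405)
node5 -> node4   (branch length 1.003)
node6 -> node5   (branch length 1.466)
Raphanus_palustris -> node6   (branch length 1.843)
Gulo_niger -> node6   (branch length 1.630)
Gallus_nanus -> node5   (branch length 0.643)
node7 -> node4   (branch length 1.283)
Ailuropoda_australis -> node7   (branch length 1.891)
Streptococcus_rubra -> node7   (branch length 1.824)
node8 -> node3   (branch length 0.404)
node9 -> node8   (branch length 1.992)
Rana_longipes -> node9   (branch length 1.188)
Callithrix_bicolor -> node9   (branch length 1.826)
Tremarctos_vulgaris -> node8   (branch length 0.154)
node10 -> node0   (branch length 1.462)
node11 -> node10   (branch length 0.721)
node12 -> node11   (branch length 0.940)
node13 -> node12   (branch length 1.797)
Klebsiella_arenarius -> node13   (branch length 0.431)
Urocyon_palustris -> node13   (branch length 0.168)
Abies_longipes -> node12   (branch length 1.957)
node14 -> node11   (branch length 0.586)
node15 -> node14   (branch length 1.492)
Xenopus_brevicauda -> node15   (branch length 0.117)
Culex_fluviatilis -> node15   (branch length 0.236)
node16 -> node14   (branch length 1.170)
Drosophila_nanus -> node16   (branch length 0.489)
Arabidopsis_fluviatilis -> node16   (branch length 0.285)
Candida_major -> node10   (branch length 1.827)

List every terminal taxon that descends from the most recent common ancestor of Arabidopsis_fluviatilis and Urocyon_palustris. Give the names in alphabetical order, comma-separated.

Abies_longipes, Arabidopsis_fluviatilis, Culex_fluviatilis, Drosophila_nanus, Klebsiella_arenarius, Urocyon_palustris, Xenopus_brevicauda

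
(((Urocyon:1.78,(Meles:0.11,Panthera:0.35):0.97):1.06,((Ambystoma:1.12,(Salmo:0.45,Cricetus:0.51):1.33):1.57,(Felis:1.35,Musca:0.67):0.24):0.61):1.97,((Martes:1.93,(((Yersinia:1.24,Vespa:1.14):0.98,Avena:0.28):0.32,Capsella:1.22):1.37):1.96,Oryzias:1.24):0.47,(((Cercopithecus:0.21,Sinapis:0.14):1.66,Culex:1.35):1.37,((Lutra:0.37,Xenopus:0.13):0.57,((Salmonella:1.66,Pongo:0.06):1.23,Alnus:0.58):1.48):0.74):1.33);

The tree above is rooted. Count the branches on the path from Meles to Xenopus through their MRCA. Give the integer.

The MRCA of Meles and Xenopus is the root of the tree.
From Meles up to that node: 4 branches. From Xenopus up to the same node: 4 branches. Total: 4 + 4 = 8.

8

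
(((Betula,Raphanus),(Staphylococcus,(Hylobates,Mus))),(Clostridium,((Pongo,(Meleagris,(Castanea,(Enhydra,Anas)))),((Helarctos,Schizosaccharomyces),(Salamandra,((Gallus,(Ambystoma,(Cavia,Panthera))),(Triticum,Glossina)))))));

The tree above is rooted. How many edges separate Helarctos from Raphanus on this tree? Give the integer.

The MRCA of Helarctos and Raphanus is the root of the tree.
From Helarctos up to that node: 5 branches. From Raphanus up to the same node: 3 branches. Total: 5 + 3 = 8.

8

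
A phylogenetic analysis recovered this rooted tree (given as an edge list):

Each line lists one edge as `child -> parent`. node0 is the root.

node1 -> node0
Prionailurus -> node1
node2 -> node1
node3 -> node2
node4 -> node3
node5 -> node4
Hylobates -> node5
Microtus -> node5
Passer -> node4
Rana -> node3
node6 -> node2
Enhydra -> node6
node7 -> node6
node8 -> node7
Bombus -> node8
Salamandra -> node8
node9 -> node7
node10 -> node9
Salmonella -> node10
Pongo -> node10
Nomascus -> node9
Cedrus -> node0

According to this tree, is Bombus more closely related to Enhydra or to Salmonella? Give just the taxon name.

Salmonella

The MRCA of Bombus and Salmonella subtends ((Bombus,Salamandra),((Salmonella,Pongo),Nomascus)) (5 taxa).
The MRCA of Bombus and Enhydra subtends (Enhydra,((Bombus,Salamandra),((Salmonella,Pongo),Nomascus))) (6 taxa).
The first is nested inside the second, so Bombus shares a more recent common ancestor with Salmonella.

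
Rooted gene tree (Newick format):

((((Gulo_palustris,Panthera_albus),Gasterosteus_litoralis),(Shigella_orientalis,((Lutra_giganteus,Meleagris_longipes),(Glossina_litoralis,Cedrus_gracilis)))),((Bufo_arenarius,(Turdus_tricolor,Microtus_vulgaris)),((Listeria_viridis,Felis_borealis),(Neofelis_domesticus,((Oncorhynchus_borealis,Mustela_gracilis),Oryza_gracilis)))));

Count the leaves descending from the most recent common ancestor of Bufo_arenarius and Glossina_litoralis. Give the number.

17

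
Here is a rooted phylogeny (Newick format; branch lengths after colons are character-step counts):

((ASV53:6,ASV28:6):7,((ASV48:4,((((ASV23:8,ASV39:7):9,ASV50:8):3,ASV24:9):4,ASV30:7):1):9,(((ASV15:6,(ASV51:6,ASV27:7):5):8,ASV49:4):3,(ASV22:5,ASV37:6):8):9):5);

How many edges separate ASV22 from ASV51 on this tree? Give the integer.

The MRCA of ASV22 and ASV51 is the node subtending (((ASV15,(ASV51,ASV27)),ASV49),(ASV22,ASV37)).
From ASV22 up to that node: 2 branches. From ASV51 up to the same node: 4 branches. Total: 2 + 4 = 6.

6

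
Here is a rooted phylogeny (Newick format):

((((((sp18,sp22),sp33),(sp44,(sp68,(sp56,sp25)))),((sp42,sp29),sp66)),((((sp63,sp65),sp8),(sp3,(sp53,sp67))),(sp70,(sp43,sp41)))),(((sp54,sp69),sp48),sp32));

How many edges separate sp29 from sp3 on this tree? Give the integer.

The MRCA of sp29 and sp3 is the node subtending (((((sp18,sp22),sp33),(sp44,(sp68,(sp56,sp25)))),((sp42,sp29),sp66)),((((sp63,sp65),sp8),(sp3,(sp53,sp67))),(sp70,(sp43,sp41)))).
From sp29 up to that node: 4 branches. From sp3 up to the same node: 4 branches. Total: 4 + 4 = 8.

8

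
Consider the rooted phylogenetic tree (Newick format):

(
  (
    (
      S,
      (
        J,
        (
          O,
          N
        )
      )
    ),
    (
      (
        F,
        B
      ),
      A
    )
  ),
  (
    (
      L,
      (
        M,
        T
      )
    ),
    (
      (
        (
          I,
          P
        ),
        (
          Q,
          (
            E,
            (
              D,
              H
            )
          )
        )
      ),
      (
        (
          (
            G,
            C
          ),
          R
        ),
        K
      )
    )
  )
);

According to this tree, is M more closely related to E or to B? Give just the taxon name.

E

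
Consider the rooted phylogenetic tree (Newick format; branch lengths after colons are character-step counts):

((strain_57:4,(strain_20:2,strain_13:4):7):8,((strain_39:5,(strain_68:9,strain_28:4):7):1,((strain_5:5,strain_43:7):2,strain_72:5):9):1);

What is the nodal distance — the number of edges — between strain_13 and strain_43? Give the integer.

The MRCA of strain_13 and strain_43 is the root of the tree.
From strain_13 up to that node: 3 branches. From strain_43 up to the same node: 4 branches. Total: 3 + 4 = 7.

7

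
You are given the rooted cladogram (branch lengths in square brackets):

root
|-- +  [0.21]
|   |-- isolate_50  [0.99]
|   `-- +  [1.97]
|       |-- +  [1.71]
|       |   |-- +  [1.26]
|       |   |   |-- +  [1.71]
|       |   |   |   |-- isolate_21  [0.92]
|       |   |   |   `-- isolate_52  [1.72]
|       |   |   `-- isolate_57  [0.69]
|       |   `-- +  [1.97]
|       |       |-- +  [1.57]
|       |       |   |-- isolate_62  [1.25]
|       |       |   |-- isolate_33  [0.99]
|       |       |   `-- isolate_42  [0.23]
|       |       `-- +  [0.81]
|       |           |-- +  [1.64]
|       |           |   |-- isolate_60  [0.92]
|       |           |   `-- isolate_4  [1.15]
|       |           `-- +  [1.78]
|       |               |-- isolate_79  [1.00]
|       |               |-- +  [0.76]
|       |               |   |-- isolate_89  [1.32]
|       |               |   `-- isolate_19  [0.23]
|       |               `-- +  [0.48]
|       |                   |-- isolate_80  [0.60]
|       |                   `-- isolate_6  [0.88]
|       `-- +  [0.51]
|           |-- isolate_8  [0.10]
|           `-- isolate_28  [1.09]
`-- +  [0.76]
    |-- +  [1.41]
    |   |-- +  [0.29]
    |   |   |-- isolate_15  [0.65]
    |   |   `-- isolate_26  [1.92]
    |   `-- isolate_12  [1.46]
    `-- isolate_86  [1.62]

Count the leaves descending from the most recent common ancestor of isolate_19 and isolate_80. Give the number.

5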